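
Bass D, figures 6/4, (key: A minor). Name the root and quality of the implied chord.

The figures 6/4 indicate a triad in second inversion.
In second inversion the root lies a fourth above the bass: a fourth above D in A minor is G.
The chord tones are D, G, B, giving G major.

G major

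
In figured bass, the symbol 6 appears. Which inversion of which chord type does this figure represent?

triad, first inversion

6 is shorthand for 6/3.
Intervals of 6/3 above the bass form a triad; the bass is the third, so this is first inversion.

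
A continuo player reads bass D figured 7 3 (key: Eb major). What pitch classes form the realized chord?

The written figures 7 3 are shorthand for 7/5/3: the 5 is implied.
A third above D in this key is F.
A fifth above D in this key is Ab.
A seventh above D in this key is C.
Together with the bass D, this spells D half-diminished seventh in root position.

D, F, Ab, C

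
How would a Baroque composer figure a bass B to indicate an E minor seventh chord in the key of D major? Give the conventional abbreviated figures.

4/3

B is the fifth of E minor seventh, so the chord is in second inversion.
A seventh chord in second inversion is figured 6/4/3, conventionally abbreviated 4/3.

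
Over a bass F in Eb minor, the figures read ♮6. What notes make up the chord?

F, Ab, D

The written figures ♮6 are shorthand for 6/3: the 3 is implied.
A third above F in this key is Ab.
A sixth above F in this key is Db, made natural (D) by the ♮ figure.
Together with the bass F, this spells D diminished in first inversion.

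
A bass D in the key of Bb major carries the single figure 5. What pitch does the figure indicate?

A

Counting 4 letter steps above D lands on A; in Bb major, that letter is A.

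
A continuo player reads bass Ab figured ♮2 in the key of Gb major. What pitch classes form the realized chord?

The written figures ♮2 are shorthand for 6/4/2: the 6/4 are implied.
A second above Ab in this key is Bb, made natural (B) by the ♮ figure.
A fourth above Ab in this key is Db.
A sixth above Ab in this key is F.

Ab, B, Db, F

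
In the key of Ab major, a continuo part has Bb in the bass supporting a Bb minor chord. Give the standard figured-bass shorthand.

no figures

Bb is the root of Bb minor, so the chord is in root position.
A triad in root position is figured 5/3, conventionally abbreviated (no figures — root-position triad).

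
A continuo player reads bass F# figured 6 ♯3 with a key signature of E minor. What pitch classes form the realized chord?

F#, A#, D

A third above F# in this key is A, raised to A# by the sharp.
A sixth above F# in this key is D.
Together with the bass F#, this spells D augmented in first inversion.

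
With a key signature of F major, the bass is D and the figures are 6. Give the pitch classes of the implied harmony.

D, F, Bb

The written figures 6 are shorthand for 6/3: the 3 is implied.
A third above D in this key is F.
A sixth above D in this key is Bb.
Together with the bass D, this spells Bb major in first inversion.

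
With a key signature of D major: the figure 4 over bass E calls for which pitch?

A

Counting 3 letter steps above E lands on A; in D major, that letter is A.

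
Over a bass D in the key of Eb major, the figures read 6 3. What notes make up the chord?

D, F, Bb

A third above D in this key is F.
A sixth above D in this key is Bb.
Together with the bass D, this spells Bb major in first inversion.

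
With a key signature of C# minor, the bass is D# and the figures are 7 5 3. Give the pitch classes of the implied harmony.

A third above D# in this key is F#.
A fifth above D# in this key is A.
A seventh above D# in this key is C#.
Together with the bass D#, this spells D# half-diminished seventh in root position.

D#, F#, A, C#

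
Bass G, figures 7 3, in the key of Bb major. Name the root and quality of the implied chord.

The figures 7 3 indicate a seventh chord in root position.
In root position the bass is the root, so the root is G.
The chord tones are G, Bb, D, F, giving G minor seventh.

G minor seventh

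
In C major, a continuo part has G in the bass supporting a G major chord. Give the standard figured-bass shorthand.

no figures

G is the root of G major, so the chord is in root position.
A triad in root position is figured 5/3, conventionally abbreviated (no figures — root-position triad).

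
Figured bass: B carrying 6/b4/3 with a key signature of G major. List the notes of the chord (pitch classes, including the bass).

B, D, Eb, G

A third above B in this key is D.
A fourth above B in this key is E, lowered to Eb by the flat.
A sixth above B in this key is G.
Together with the bass B, this spells Eb augmented major seventh in second inversion.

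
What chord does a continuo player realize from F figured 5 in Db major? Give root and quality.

F minor

The figures 5 indicate a triad in root position.
In root position the bass is the root, so the root is F.
The chord tones are F, Ab, C, giving F minor.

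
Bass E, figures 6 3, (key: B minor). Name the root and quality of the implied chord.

The figures 6 3 indicate a triad in first inversion.
In first inversion the root lies a sixth above the bass: a sixth above E in B minor is C#.
The chord tones are E, G, C#, giving C# diminished.

C# diminished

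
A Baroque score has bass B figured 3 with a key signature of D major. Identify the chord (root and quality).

The figures 3 indicate a triad in root position.
In root position the bass is the root, so the root is B.
The chord tones are B, D, F#, giving B minor.

B minor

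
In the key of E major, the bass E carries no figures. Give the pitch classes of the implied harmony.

An unfigured bass implies 5/3.
A third above E in this key is G#.
A fifth above E in this key is B.
Together with the bass E, this spells E major in root position.

E, G#, B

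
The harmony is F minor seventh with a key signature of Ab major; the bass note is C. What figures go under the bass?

4/3

C is the fifth of F minor seventh, so the chord is in second inversion.
A seventh chord in second inversion is figured 6/4/3, conventionally abbreviated 4/3.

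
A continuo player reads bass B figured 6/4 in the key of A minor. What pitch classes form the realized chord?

B, E, G

A fourth above B in this key is E.
A sixth above B in this key is G.
Together with the bass B, this spells E minor in second inversion.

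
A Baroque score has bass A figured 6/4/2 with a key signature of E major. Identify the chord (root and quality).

B dominant seventh

The figures 6/4/2 indicate a seventh chord in third inversion.
In third inversion the root lies a second above the bass: a second above A in E major is B.
The chord tones are A, B, D#, F#, giving B dominant seventh.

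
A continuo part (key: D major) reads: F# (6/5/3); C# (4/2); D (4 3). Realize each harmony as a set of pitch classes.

F#, A, C#, D | C#, D, F#, A | D, F#, G, B

F# (6/5/3): F#, A, C#, D.
C# (6/4/2): C#, D, F#, A.
D (6/4/3): D, F#, G, B.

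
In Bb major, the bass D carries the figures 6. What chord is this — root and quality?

Bb major

The figures 6 indicate a triad in first inversion.
In first inversion the root lies a sixth above the bass: a sixth above D in Bb major is Bb.
The chord tones are D, F, Bb, giving Bb major.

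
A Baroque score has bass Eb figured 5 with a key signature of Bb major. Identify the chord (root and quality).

The figures 5 indicate a triad in root position.
In root position the bass is the root, so the root is Eb.
The chord tones are Eb, G, Bb, giving Eb major.

Eb major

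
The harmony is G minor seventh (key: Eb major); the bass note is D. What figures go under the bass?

4/3

D is the fifth of G minor seventh, so the chord is in second inversion.
A seventh chord in second inversion is figured 6/4/3, conventionally abbreviated 4/3.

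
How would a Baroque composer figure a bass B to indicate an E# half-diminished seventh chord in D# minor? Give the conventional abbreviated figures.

B is the fifth of E# half-diminished seventh, so the chord is in second inversion.
A seventh chord in second inversion is figured 6/4/3, conventionally abbreviated 4/3.

4/3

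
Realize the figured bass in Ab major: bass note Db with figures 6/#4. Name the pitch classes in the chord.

Db, G#, Bb

A fourth above Db in this key is G, raised to G# by the sharp.
A sixth above Db in this key is Bb.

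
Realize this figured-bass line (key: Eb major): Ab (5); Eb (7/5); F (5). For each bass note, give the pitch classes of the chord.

Ab, C, Eb | Eb, G, Bb, D | F, Ab, C

Ab (5/3): Ab, C, Eb.
Eb (7/5/3): Eb, G, Bb, D.
F (5/3): F, Ab, C.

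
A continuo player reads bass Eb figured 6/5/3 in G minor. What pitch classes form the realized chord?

A third above Eb in this key is G.
A fifth above Eb in this key is Bb.
A sixth above Eb in this key is C.
Together with the bass Eb, this spells C minor seventh in first inversion.

Eb, G, Bb, C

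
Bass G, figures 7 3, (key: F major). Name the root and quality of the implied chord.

G minor seventh

The figures 7 3 indicate a seventh chord in root position.
In root position the bass is the root, so the root is G.
The chord tones are G, Bb, D, F, giving G minor seventh.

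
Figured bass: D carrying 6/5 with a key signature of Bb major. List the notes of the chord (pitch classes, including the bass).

D, F, A, Bb

The written figures 6/5 are shorthand for 6/5/3: the 3 is implied.
A third above D in this key is F.
A fifth above D in this key is A.
A sixth above D in this key is Bb.
Together with the bass D, this spells Bb major seventh in first inversion.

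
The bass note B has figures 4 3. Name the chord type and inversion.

seventh chord, second inversion

4 3 is shorthand for 6/4/3.
Intervals of 6/4/3 above the bass form a seventh chord; the bass is the fifth, so this is second inversion.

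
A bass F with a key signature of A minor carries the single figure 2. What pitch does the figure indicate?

Counting 1 letter step above F lands on G; in A minor, that letter is G.

G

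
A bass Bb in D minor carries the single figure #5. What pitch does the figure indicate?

Counting 4 letter steps above Bb lands on F; in D minor, that letter is F.
The #5 figure raises it a semitone, giving F#.

F#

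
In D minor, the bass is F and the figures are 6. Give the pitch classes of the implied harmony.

F, A, D

The written figures 6 are shorthand for 6/3: the 3 is implied.
A third above F in this key is A.
A sixth above F in this key is D.
Together with the bass F, this spells D minor in first inversion.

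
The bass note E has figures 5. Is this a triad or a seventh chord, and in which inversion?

triad, root position

5 is shorthand for 5/3.
Intervals of 5/3 above the bass form a triad; the bass is the root, so this is root position.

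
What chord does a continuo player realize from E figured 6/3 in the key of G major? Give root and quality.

The figures 6/3 indicate a triad in first inversion.
In first inversion the root lies a sixth above the bass: a sixth above E in G major is C.
The chord tones are E, G, C, giving C major.

C major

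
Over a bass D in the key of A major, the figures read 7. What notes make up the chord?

D, F#, A, C#

The written figures 7 are shorthand for 7/5/3: the 5/3 are implied.
A third above D in this key is F#.
A fifth above D in this key is A.
A seventh above D in this key is C#.
Together with the bass D, this spells D major seventh in root position.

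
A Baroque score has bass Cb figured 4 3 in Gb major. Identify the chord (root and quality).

The figures 4 3 indicate a seventh chord in second inversion.
In second inversion the root lies a fourth above the bass: a fourth above Cb in Gb major is F.
The chord tones are Cb, Eb, F, Ab, giving F half-diminished seventh.

F half-diminished seventh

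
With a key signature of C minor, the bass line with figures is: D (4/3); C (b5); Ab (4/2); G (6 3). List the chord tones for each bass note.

D, F, G, Bb | C, Eb, Gb | Ab, Bb, D, F | G, Bb, Eb

D (6/4/3): D, F, G, Bb.
C (b5/3): C, Eb, Gb.
Ab (6/4/2): Ab, Bb, D, F.
G (6/3): G, Bb, Eb.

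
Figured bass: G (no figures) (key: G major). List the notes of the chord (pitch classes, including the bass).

G, B, D

An unfigured bass implies 5/3.
A third above G in this key is B.
A fifth above G in this key is D.
Together with the bass G, this spells G major in root position.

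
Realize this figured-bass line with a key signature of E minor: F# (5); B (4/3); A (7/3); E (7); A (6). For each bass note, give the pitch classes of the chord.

F#, A, C | B, D, E, G | A, C, E, G | E, G, B, D | A, C, F#

F# (5/3): F#, A, C.
B (6/4/3): B, D, E, G.
A (7/5/3): A, C, E, G.
E (7/5/3): E, G, B, D.
A (6/3): A, C, F#.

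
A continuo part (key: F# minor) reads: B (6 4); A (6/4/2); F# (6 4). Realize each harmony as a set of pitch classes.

B, E, G# | A, B, D, F# | F#, B, D

B (6/4): B, E, G#.
A (6/4/2): A, B, D, F#.
F# (6/4): F#, B, D.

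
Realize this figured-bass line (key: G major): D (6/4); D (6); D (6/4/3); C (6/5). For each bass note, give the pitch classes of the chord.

D (6/4): D, G, B.
D (6/3): D, F#, B.
D (6/4/3): D, F#, G, B.
C (6/5/3): C, E, G, A.

D, G, B | D, F#, B | D, F#, G, B | C, E, G, A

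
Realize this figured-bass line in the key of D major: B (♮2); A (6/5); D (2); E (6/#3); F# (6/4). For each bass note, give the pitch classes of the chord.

B (6/4/♮2): B, C, E, G.
A (6/5/3): A, C#, E, F#.
D (6/4/2): D, E, G, B.
E (6/#3): E, G#, C#.
F# (6/4): F#, B, D.

B, C, E, G | A, C#, E, F# | D, E, G, B | E, G#, C# | F#, B, D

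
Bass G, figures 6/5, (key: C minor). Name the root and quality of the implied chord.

Eb major seventh

The figures 6/5 indicate a seventh chord in first inversion.
In first inversion the root lies a sixth above the bass: a sixth above G in C minor is Eb.
The chord tones are G, Bb, D, Eb, giving Eb major seventh.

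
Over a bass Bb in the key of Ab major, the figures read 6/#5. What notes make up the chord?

Bb, Db, F#, G

The written figures 6/#5 are shorthand for 6/5/3: the 3 is implied.
A third above Bb in this key is Db.
A fifth above Bb in this key is F, raised to F# by the sharp.
A sixth above Bb in this key is G.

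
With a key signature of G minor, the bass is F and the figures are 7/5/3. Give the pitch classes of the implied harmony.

F, A, C, Eb

A third above F in this key is A.
A fifth above F in this key is C.
A seventh above F in this key is Eb.
Together with the bass F, this spells F dominant seventh in root position.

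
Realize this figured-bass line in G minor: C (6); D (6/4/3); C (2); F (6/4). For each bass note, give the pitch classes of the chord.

C (6/3): C, Eb, A.
D (6/4/3): D, F, G, Bb.
C (6/4/2): C, D, F, A.
F (6/4): F, Bb, D.

C, Eb, A | D, F, G, Bb | C, D, F, A | F, Bb, D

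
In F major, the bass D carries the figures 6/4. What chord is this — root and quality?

The figures 6/4 indicate a triad in second inversion.
In second inversion the root lies a fourth above the bass: a fourth above D in F major is G.
The chord tones are D, G, Bb, giving G minor.

G minor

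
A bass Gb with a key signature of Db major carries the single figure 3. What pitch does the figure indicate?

Bb

Counting 2 letter steps above Gb lands on B; in Db major, that letter is Bb.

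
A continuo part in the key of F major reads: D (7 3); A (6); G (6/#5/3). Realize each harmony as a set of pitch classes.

D, F, A, C | A, C, F | G, Bb, D#, E

D (7/5/3): D, F, A, C.
A (6/3): A, C, F.
G (6/#5/3): G, Bb, D#, E.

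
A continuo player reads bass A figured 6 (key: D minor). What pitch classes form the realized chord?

A, C, F

The written figures 6 are shorthand for 6/3: the 3 is implied.
A third above A in this key is C.
A sixth above A in this key is F.
Together with the bass A, this spells F major in first inversion.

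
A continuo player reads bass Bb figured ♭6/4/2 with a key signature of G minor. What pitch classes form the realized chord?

Bb, C, Eb, Gb

A second above Bb in this key is C.
A fourth above Bb in this key is Eb.
A sixth above Bb in this key is G, lowered to Gb by the flat.
Together with the bass Bb, this spells C half-diminished seventh in third inversion.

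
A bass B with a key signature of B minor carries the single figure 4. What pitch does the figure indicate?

E

Counting 3 letter steps above B lands on E; in B minor, that letter is E.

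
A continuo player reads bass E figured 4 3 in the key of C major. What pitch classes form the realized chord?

E, G, A, C

The written figures 4 3 are shorthand for 6/4/3: the 6 is implied.
A third above E in this key is G.
A fourth above E in this key is A.
A sixth above E in this key is C.
Together with the bass E, this spells A minor seventh in second inversion.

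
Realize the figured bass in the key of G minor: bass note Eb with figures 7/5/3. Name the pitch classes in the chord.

Eb, G, Bb, D

A third above Eb in this key is G.
A fifth above Eb in this key is Bb.
A seventh above Eb in this key is D.
Together with the bass Eb, this spells Eb major seventh in root position.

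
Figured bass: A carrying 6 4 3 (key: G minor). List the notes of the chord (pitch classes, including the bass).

A third above A in this key is C.
A fourth above A in this key is D.
A sixth above A in this key is F.
Together with the bass A, this spells D minor seventh in second inversion.

A, C, D, F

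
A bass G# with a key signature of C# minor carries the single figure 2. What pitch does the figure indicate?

A

Counting 1 letter step above G# lands on A; in C# minor, that letter is A.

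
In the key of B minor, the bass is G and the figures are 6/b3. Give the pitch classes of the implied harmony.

A third above G in this key is B, lowered to Bb by the flat.
A sixth above G in this key is E.
Together with the bass G, this spells E diminished in first inversion.

G, Bb, E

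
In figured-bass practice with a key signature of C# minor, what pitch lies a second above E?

Counting 1 letter step above E lands on F; in C# minor, that letter is F#.

F#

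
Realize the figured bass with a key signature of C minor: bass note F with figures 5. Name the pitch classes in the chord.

The written figures 5 are shorthand for 5/3: the 3 is implied.
A third above F in this key is Ab.
A fifth above F in this key is C.
Together with the bass F, this spells F minor in root position.

F, Ab, C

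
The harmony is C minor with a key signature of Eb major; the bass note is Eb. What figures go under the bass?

Eb is the third of C minor, so the chord is in first inversion.
A triad in first inversion is figured 6/3, conventionally abbreviated 6.

6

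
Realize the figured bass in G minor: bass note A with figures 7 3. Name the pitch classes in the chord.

The written figures 7 3 are shorthand for 7/5/3: the 5 is implied.
A third above A in this key is C.
A fifth above A in this key is Eb.
A seventh above A in this key is G.
Together with the bass A, this spells A half-diminished seventh in root position.

A, C, Eb, G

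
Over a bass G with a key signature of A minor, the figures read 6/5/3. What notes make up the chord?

A third above G in this key is B.
A fifth above G in this key is D.
A sixth above G in this key is E.
Together with the bass G, this spells E minor seventh in first inversion.

G, B, D, E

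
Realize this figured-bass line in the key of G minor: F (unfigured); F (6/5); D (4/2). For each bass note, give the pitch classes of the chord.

F, A, C | F, A, C, D | D, Eb, G, Bb

F (5/3): F, A, C.
F (6/5/3): F, A, C, D.
D (6/4/2): D, Eb, G, Bb.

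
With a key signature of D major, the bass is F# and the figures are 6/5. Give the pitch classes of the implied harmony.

F#, A, C#, D

The written figures 6/5 are shorthand for 6/5/3: the 3 is implied.
A third above F# in this key is A.
A fifth above F# in this key is C#.
A sixth above F# in this key is D.
Together with the bass F#, this spells D major seventh in first inversion.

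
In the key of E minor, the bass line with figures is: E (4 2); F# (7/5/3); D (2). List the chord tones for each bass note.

E, F#, A, C | F#, A, C, E | D, E, G, B

E (6/4/2): E, F#, A, C.
F# (7/5/3): F#, A, C, E.
D (6/4/2): D, E, G, B.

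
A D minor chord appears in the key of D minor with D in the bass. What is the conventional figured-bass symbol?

D is the root of D minor, so the chord is in root position.
A triad in root position is figured 5/3, conventionally abbreviated (no figures — root-position triad).

no figures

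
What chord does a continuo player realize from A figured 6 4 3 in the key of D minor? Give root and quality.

D minor seventh

The figures 6 4 3 indicate a seventh chord in second inversion.
In second inversion the root lies a fourth above the bass: a fourth above A in D minor is D.
The chord tones are A, C, D, F, giving D minor seventh.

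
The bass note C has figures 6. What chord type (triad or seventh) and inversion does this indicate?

triad, first inversion

6 is shorthand for 6/3.
Intervals of 6/3 above the bass form a triad; the bass is the third, so this is first inversion.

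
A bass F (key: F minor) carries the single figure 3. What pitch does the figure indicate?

Ab

Counting 2 letter steps above F lands on A; in F minor, that letter is Ab.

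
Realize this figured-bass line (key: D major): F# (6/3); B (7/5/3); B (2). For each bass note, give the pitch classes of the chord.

F#, A, D | B, D, F#, A | B, C#, E, G

F# (6/3): F#, A, D.
B (7/5/3): B, D, F#, A.
B (6/4/2): B, C#, E, G.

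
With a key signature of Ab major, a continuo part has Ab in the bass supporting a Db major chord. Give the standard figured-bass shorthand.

Ab is the fifth of Db major, so the chord is in second inversion.
A triad in second inversion is figured 6/4, conventionally abbreviated 6/4.

6/4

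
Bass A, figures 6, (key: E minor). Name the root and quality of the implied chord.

F# diminished

The figures 6 indicate a triad in first inversion.
In first inversion the root lies a sixth above the bass: a sixth above A in E minor is F#.
The chord tones are A, C, F#, giving F# diminished.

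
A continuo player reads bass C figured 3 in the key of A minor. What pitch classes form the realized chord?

C, E, G

The written figures 3 are shorthand for 5/3: the 5 is implied.
A third above C in this key is E.
A fifth above C in this key is G.
Together with the bass C, this spells C major in root position.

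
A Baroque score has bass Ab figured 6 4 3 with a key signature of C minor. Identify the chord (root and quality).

D half-diminished seventh

The figures 6 4 3 indicate a seventh chord in second inversion.
In second inversion the root lies a fourth above the bass: a fourth above Ab in C minor is D.
The chord tones are Ab, C, D, F, giving D half-diminished seventh.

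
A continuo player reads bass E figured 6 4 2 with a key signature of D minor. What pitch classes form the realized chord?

A second above E in this key is F.
A fourth above E in this key is A.
A sixth above E in this key is C.
Together with the bass E, this spells F major seventh in third inversion.

E, F, A, C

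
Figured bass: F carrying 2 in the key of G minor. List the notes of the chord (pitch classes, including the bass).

F, G, Bb, D

The written figures 2 are shorthand for 6/4/2: the 6/4 are implied.
A second above F in this key is G.
A fourth above F in this key is Bb.
A sixth above F in this key is D.
Together with the bass F, this spells G minor seventh in third inversion.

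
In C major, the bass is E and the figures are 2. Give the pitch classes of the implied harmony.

E, F, A, C

The written figures 2 are shorthand for 6/4/2: the 6/4 are implied.
A second above E in this key is F.
A fourth above E in this key is A.
A sixth above E in this key is C.
Together with the bass E, this spells F major seventh in third inversion.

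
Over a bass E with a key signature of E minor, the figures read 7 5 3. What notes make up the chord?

A third above E in this key is G.
A fifth above E in this key is B.
A seventh above E in this key is D.
Together with the bass E, this spells E minor seventh in root position.

E, G, B, D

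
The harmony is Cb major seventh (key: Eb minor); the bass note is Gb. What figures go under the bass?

4/3

Gb is the fifth of Cb major seventh, so the chord is in second inversion.
A seventh chord in second inversion is figured 6/4/3, conventionally abbreviated 4/3.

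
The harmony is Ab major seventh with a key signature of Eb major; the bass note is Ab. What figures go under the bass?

Ab is the root of Ab major seventh, so the chord is in root position.
A seventh chord in root position is figured 7/5/3, conventionally abbreviated 7.

7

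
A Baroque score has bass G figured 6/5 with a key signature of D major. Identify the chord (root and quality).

The figures 6/5 indicate a seventh chord in first inversion.
In first inversion the root lies a sixth above the bass: a sixth above G in D major is E.
The chord tones are G, B, D, E, giving E minor seventh.

E minor seventh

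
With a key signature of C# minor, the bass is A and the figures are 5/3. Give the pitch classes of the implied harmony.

A, C#, E

A third above A in this key is C#.
A fifth above A in this key is E.
Together with the bass A, this spells A major in root position.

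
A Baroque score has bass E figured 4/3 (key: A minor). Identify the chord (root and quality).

The figures 4/3 indicate a seventh chord in second inversion.
In second inversion the root lies a fourth above the bass: a fourth above E in A minor is A.
The chord tones are E, G, A, C, giving A minor seventh.

A minor seventh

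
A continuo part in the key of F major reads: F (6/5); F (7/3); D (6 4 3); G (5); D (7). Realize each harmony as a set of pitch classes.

F, A, C, D | F, A, C, E | D, F, G, Bb | G, Bb, D | D, F, A, C

F (6/5/3): F, A, C, D.
F (7/5/3): F, A, C, E.
D (6/4/3): D, F, G, Bb.
G (5/3): G, Bb, D.
D (7/5/3): D, F, A, C.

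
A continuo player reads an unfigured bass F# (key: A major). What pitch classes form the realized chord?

F#, A, C#

An unfigured bass implies 5/3.
A third above F# in this key is A.
A fifth above F# in this key is C#.
Together with the bass F#, this spells F# minor in root position.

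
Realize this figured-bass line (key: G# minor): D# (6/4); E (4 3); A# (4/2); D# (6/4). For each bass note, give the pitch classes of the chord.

D# (6/4): D#, G#, B.
E (6/4/3): E, G#, A#, C#.
A# (6/4/2): A#, B, D#, F#.
D# (6/4): D#, G#, B.

D#, G#, B | E, G#, A#, C# | A#, B, D#, F# | D#, G#, B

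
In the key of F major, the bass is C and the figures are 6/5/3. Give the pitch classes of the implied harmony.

A third above C in this key is E.
A fifth above C in this key is G.
A sixth above C in this key is A.
Together with the bass C, this spells A minor seventh in first inversion.

C, E, G, A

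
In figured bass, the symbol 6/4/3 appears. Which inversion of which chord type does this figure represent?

Intervals of 6/4/3 above the bass form a seventh chord; the bass is the fifth, so this is second inversion.

seventh chord, second inversion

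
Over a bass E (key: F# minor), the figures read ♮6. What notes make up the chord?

E, G#, C

The written figures ♮6 are shorthand for 6/3: the 3 is implied.
A third above E in this key is G#.
A sixth above E in this key is C#, made natural (C) by the ♮ figure.
Together with the bass E, this spells C augmented in first inversion.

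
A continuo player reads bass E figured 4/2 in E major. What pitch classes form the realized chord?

The written figures 4/2 are shorthand for 6/4/2: the 6 is implied.
A second above E in this key is F#.
A fourth above E in this key is A.
A sixth above E in this key is C#.
Together with the bass E, this spells F# minor seventh in third inversion.

E, F#, A, C#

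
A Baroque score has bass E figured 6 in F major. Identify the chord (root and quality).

C major

The figures 6 indicate a triad in first inversion.
In first inversion the root lies a sixth above the bass: a sixth above E in F major is C.
The chord tones are E, G, C, giving C major.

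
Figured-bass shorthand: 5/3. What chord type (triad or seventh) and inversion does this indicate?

triad, root position

Intervals of 5/3 above the bass form a triad; the bass is the root, so this is root position.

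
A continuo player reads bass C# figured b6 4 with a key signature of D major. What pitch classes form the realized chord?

C#, F#, Ab

A fourth above C# in this key is F#.
A sixth above C# in this key is A, lowered to Ab by the flat.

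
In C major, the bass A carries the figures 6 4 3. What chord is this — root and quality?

The figures 6 4 3 indicate a seventh chord in second inversion.
In second inversion the root lies a fourth above the bass: a fourth above A in C major is D.
The chord tones are A, C, D, F, giving D minor seventh.

D minor seventh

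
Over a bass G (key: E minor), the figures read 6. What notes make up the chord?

G, B, E

The written figures 6 are shorthand for 6/3: the 3 is implied.
A third above G in this key is B.
A sixth above G in this key is E.
Together with the bass G, this spells E minor in first inversion.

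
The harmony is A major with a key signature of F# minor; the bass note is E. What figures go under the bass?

E is the fifth of A major, so the chord is in second inversion.
A triad in second inversion is figured 6/4, conventionally abbreviated 6/4.

6/4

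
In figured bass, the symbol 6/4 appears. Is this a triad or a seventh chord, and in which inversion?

triad, second inversion

Intervals of 6/4 above the bass form a triad; the bass is the fifth, so this is second inversion.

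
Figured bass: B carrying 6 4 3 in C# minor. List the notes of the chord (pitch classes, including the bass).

B, D#, E, G#

A third above B in this key is D#.
A fourth above B in this key is E.
A sixth above B in this key is G#.
Together with the bass B, this spells E major seventh in second inversion.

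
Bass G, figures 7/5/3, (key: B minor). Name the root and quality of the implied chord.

G major seventh

The figures 7/5/3 indicate a seventh chord in root position.
In root position the bass is the root, so the root is G.
The chord tones are G, B, D, F#, giving G major seventh.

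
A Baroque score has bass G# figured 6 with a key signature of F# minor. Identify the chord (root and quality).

The figures 6 indicate a triad in first inversion.
In first inversion the root lies a sixth above the bass: a sixth above G# in F# minor is E.
The chord tones are G#, B, E, giving E major.

E major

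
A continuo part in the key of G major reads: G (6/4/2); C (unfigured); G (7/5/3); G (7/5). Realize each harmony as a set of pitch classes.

G, A, C, E | C, E, G | G, B, D, F# | G, B, D, F#

G (6/4/2): G, A, C, E.
C (5/3): C, E, G.
G (7/5/3): G, B, D, F#.
G (7/5/3): G, B, D, F#.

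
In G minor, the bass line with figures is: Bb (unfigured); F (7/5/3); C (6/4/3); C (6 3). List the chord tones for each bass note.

Bb (5/3): Bb, D, F.
F (7/5/3): F, A, C, Eb.
C (6/4/3): C, Eb, F, A.
C (6/3): C, Eb, A.

Bb, D, F | F, A, C, Eb | C, Eb, F, A | C, Eb, A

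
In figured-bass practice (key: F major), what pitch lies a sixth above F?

Counting 5 letter steps above F lands on D; in F major, that letter is D.

D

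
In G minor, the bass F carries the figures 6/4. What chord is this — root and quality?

The figures 6/4 indicate a triad in second inversion.
In second inversion the root lies a fourth above the bass: a fourth above F in G minor is Bb.
The chord tones are F, Bb, D, giving Bb major.

Bb major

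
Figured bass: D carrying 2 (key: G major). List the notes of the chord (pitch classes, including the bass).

D, E, G, B

The written figures 2 are shorthand for 6/4/2: the 6/4 are implied.
A second above D in this key is E.
A fourth above D in this key is G.
A sixth above D in this key is B.
Together with the bass D, this spells E minor seventh in third inversion.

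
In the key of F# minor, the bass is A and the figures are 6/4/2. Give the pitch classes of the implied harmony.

A, B, D, F#

A second above A in this key is B.
A fourth above A in this key is D.
A sixth above A in this key is F#.
Together with the bass A, this spells B minor seventh in third inversion.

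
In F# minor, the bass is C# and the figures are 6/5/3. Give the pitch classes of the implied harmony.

A third above C# in this key is E.
A fifth above C# in this key is G#.
A sixth above C# in this key is A.
Together with the bass C#, this spells A major seventh in first inversion.

C#, E, G#, A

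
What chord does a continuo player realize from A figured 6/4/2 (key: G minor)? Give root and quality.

Bb major seventh

The figures 6/4/2 indicate a seventh chord in third inversion.
In third inversion the root lies a second above the bass: a second above A in G minor is Bb.
The chord tones are A, Bb, D, F, giving Bb major seventh.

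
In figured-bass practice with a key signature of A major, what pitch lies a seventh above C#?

Counting 6 letter steps above C# lands on B; in A major, that letter is B.

B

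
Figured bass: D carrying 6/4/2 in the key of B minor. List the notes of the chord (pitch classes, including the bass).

D, E, G, B

A second above D in this key is E.
A fourth above D in this key is G.
A sixth above D in this key is B.
Together with the bass D, this spells E minor seventh in third inversion.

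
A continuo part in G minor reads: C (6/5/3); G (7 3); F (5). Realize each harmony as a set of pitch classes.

C, Eb, G, A | G, Bb, D, F | F, A, C

C (6/5/3): C, Eb, G, A.
G (7/5/3): G, Bb, D, F.
F (5/3): F, A, C.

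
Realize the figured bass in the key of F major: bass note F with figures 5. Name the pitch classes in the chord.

The written figures 5 are shorthand for 5/3: the 3 is implied.
A third above F in this key is A.
A fifth above F in this key is C.
Together with the bass F, this spells F major in root position.

F, A, C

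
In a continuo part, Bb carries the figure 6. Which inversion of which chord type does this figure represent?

6 is shorthand for 6/3.
Intervals of 6/3 above the bass form a triad; the bass is the third, so this is first inversion.

triad, first inversion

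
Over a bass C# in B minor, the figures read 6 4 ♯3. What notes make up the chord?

A third above C# in this key is E, raised to E# by the sharp.
A fourth above C# in this key is F#.
A sixth above C# in this key is A.
Together with the bass C#, this spells F# minor-major seventh in second inversion.

C#, E#, F#, A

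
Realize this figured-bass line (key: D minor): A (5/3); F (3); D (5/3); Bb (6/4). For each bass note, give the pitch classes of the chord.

A, C, E | F, A, C | D, F, A | Bb, E, G

A (5/3): A, C, E.
F (5/3): F, A, C.
D (5/3): D, F, A.
Bb (6/4): Bb, E, G.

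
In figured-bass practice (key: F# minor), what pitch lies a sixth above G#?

E

Counting 5 letter steps above G# lands on E; in F# minor, that letter is E.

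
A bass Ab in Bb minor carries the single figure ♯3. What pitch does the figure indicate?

Counting 2 letter steps above Ab lands on C; in Bb minor, that letter is C.
The #3 figure raises it a semitone, giving C#.

C#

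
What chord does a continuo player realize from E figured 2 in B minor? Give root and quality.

The figures 2 indicate a seventh chord in third inversion.
In third inversion the root lies a second above the bass: a second above E in B minor is F#.
The chord tones are E, F#, A, C#, giving F# minor seventh.

F# minor seventh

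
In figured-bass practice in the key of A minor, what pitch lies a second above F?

G

Counting 1 letter step above F lands on G; in A minor, that letter is G.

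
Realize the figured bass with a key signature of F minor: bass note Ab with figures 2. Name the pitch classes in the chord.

The written figures 2 are shorthand for 6/4/2: the 6/4 are implied.
A second above Ab in this key is Bb.
A fourth above Ab in this key is Db.
A sixth above Ab in this key is F.
Together with the bass Ab, this spells Bb minor seventh in third inversion.

Ab, Bb, Db, F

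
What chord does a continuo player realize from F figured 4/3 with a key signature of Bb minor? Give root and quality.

The figures 4/3 indicate a seventh chord in second inversion.
In second inversion the root lies a fourth above the bass: a fourth above F in Bb minor is Bb.
The chord tones are F, Ab, Bb, Db, giving Bb minor seventh.

Bb minor seventh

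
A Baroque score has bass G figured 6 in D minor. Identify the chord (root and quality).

E diminished

The figures 6 indicate a triad in first inversion.
In first inversion the root lies a sixth above the bass: a sixth above G in D minor is E.
The chord tones are G, Bb, E, giving E diminished.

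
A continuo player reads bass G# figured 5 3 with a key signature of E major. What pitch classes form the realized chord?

A third above G# in this key is B.
A fifth above G# in this key is D#.
Together with the bass G#, this spells G# minor in root position.

G#, B, D#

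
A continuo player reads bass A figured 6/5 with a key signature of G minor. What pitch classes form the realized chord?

A, C, Eb, F

The written figures 6/5 are shorthand for 6/5/3: the 3 is implied.
A third above A in this key is C.
A fifth above A in this key is Eb.
A sixth above A in this key is F.
Together with the bass A, this spells F dominant seventh in first inversion.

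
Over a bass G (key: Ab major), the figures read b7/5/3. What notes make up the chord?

G, Bb, Db, Fb

A third above G in this key is Bb.
A fifth above G in this key is Db.
A seventh above G in this key is F, lowered to Fb by the flat.
Together with the bass G, this spells G diminished seventh in root position.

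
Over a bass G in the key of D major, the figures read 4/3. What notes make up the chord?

G, B, C#, E

The written figures 4/3 are shorthand for 6/4/3: the 6 is implied.
A third above G in this key is B.
A fourth above G in this key is C#.
A sixth above G in this key is E.
Together with the bass G, this spells C# half-diminished seventh in second inversion.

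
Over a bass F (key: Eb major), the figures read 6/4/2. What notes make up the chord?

A second above F in this key is G.
A fourth above F in this key is Bb.
A sixth above F in this key is D.
Together with the bass F, this spells G minor seventh in third inversion.

F, G, Bb, D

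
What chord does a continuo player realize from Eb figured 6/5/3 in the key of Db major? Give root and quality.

The figures 6/5/3 indicate a seventh chord in first inversion.
In first inversion the root lies a sixth above the bass: a sixth above Eb in Db major is C.
The chord tones are Eb, Gb, Bb, C, giving C half-diminished seventh.

C half-diminished seventh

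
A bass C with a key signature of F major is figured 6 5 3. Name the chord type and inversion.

Intervals of 6/5/3 above the bass form a seventh chord; the bass is the third, so this is first inversion.

seventh chord, first inversion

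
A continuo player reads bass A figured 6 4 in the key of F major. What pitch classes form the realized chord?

A, D, F

A fourth above A in this key is D.
A sixth above A in this key is F.
Together with the bass A, this spells D minor in second inversion.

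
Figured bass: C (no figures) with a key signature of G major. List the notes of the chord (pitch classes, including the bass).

C, E, G

An unfigured bass implies 5/3.
A third above C in this key is E.
A fifth above C in this key is G.
Together with the bass C, this spells C major in root position.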